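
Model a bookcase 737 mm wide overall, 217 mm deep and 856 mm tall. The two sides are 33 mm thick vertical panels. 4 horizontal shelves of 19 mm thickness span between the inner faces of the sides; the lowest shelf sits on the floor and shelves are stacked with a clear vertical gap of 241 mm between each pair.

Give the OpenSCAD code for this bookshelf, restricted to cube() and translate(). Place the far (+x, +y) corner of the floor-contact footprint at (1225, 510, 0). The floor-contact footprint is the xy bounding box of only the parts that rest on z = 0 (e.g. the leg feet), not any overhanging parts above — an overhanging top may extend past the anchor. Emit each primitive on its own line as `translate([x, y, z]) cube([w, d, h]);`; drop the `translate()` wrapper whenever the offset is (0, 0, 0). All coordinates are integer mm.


translate([488, 293, 0]) cube([33, 217, 856]);
translate([1192, 293, 0]) cube([33, 217, 856]);
translate([521, 293, 0]) cube([671, 217, 19]);
translate([521, 293, 260]) cube([671, 217, 19]);
translate([521, 293, 520]) cube([671, 217, 19]);
translate([521, 293, 780]) cube([671, 217, 19]);


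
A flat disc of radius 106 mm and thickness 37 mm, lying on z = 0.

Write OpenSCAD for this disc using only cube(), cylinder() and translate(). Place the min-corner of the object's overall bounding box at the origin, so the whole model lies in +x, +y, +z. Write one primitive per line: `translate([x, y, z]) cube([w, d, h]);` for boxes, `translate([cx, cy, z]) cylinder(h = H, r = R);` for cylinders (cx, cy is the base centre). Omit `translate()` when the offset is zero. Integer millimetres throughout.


translate([106, 106, 0]) cylinder(h = 37, r = 106);


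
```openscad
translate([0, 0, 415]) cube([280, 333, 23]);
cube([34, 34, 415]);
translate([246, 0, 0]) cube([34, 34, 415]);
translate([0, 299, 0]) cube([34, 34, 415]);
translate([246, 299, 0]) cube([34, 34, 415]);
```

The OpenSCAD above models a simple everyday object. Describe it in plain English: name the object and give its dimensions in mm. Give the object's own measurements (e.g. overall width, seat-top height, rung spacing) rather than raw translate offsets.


A simple wooden stool: a rectangular seat 280 mm (x) by 333 mm (y), 23 mm thick, top face at z = 438 mm, on four square legs, each 34×34 mm in cross-section. The legs rest on z = 0, each flush with a corner of the seat.


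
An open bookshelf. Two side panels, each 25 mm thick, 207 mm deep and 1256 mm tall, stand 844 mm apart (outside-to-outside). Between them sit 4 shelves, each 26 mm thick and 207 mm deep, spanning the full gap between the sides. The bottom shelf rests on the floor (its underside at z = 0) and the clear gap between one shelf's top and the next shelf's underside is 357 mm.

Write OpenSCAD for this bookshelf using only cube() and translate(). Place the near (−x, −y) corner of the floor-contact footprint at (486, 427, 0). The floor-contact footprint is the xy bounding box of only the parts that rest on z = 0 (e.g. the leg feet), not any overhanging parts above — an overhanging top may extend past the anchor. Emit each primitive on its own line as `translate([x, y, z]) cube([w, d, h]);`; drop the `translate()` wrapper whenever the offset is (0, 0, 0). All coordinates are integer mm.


translate([486, 427, 0]) cube([25, 207, 1256]);
translate([1305, 427, 0]) cube([25, 207, 1256]);
translate([511, 427, 0]) cube([794, 207, 26]);
translate([511, 427, 383]) cube([794, 207, 26]);
translate([511, 427, 766]) cube([794, 207, 26]);
translate([511, 427, 1149]) cube([794, 207, 26]);


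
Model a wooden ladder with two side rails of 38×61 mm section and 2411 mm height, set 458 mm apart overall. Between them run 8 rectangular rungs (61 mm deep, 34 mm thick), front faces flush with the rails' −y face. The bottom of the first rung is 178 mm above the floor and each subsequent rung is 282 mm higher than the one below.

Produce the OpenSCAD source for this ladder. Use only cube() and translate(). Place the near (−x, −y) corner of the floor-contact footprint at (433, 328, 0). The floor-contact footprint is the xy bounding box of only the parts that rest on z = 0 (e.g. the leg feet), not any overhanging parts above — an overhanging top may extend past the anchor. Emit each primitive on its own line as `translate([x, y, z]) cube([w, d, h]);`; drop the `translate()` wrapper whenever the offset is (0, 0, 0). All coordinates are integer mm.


translate([433, 328, 0]) cube([38, 61, 2411]);
translate([853, 328, 0]) cube([38, 61, 2411]);
translate([471, 328, 178]) cube([382, 61, 34]);
translate([471, 328, 460]) cube([382, 61, 34]);
translate([471, 328, 742]) cube([382, 61, 34]);
translate([471, 328, 1024]) cube([382, 61, 34]);
translate([471, 328, 1306]) cube([382, 61, 34]);
translate([471, 328, 1588]) cube([382, 61, 34]);
translate([471, 328, 1870]) cube([382, 61, 34]);
translate([471, 328, 2152]) cube([382, 61, 34]);


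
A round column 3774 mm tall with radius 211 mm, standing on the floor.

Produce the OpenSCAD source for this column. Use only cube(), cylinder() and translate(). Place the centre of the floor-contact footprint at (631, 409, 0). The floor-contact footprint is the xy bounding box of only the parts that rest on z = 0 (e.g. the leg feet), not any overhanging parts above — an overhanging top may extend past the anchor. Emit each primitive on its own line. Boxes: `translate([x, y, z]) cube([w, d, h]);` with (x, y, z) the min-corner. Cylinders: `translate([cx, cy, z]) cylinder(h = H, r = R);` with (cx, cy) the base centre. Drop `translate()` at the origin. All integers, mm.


translate([631, 409, 0]) cylinder(h = 3774, r = 211);


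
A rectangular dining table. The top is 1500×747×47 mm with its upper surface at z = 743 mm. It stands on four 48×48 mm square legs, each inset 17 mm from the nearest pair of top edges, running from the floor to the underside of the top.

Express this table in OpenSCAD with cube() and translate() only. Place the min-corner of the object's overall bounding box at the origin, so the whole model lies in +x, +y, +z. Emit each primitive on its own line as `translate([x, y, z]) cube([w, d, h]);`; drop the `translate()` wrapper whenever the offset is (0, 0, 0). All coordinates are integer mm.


translate([0, 0, 696]) cube([1500, 747, 47]);
translate([17, 17, 0]) cube([48, 48, 696]);
translate([1435, 17, 0]) cube([48, 48, 696]);
translate([17, 682, 0]) cube([48, 48, 696]);
translate([1435, 682, 0]) cube([48, 48, 696]);


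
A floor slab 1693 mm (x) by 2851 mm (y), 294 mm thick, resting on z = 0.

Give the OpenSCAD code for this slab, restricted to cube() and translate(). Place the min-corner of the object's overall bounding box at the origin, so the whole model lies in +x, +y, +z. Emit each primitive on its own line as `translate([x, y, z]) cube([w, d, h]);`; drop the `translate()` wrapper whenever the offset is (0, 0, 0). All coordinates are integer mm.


cube([1693, 2851, 294]);


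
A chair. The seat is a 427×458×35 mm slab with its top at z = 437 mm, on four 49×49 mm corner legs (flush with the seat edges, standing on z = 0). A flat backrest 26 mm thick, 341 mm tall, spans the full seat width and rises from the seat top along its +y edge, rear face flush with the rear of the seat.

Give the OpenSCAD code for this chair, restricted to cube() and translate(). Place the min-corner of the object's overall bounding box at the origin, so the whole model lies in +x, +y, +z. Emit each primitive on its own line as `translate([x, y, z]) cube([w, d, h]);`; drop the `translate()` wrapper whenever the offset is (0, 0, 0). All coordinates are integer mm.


translate([0, 0, 402]) cube([427, 458, 35]);
cube([49, 49, 402]);
translate([378, 0, 0]) cube([49, 49, 402]);
translate([0, 409, 0]) cube([49, 49, 402]);
translate([378, 409, 0]) cube([49, 49, 402]);
translate([0, 432, 437]) cube([427, 26, 341]);


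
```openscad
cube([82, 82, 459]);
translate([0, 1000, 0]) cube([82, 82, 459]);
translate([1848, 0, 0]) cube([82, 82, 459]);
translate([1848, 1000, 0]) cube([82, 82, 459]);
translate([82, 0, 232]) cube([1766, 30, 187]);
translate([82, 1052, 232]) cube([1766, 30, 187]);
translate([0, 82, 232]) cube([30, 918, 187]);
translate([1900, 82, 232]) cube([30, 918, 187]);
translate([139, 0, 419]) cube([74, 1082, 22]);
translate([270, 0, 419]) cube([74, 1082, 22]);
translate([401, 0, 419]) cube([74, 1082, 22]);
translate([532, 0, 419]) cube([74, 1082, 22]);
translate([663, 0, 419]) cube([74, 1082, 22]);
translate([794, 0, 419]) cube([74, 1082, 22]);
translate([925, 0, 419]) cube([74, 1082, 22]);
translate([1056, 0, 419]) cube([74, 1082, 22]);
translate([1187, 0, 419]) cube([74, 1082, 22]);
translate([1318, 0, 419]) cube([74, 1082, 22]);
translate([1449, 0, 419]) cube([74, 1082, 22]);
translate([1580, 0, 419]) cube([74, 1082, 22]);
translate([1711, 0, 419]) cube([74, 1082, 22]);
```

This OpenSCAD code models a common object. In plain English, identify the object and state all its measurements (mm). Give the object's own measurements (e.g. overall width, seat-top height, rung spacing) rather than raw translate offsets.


A bed frame 1930 mm long (x) by 1082 mm wide (y). Four 82×82 mm corner posts, 459 mm tall, at the corners of the footprint. Four rails of 30 mm thickness and 187 mm height run between adjacent posts with their undersides at z = 232 mm, their outer faces flush with the outside of the frame (the two x-running rails run between the posts' inner faces; the two y-running rails run between the posts' inner faces). 13 slats, each 74 mm wide (x) and 22 mm thick, lie across the top of the two x-running rails, running the full 1082 mm width of the frame in y; along x they sit between the end posts with a 57 mm gap after the −x posts and between neighbouring slats, leaving 63 mm before the +x posts.


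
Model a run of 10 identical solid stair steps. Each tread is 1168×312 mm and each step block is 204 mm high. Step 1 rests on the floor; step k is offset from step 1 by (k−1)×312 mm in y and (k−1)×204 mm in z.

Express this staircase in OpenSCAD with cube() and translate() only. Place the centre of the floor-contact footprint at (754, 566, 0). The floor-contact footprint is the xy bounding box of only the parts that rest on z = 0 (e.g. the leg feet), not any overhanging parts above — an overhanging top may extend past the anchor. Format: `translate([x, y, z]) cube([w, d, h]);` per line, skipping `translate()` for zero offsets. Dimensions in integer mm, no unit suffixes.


translate([170, 410, 0]) cube([1168, 312, 204]);
translate([170, 722, 204]) cube([1168, 312, 204]);
translate([170, 1034, 408]) cube([1168, 312, 204]);
translate([170, 1346, 612]) cube([1168, 312, 204]);
translate([170, 1658, 816]) cube([1168, 312, 204]);
translate([170, 1970, 1020]) cube([1168, 312, 204]);
translate([170, 2282, 1224]) cube([1168, 312, 204]);
translate([170, 2594, 1428]) cube([1168, 312, 204]);
translate([170, 2906, 1632]) cube([1168, 312, 204]);
translate([170, 3218, 1836]) cube([1168, 312, 204]);


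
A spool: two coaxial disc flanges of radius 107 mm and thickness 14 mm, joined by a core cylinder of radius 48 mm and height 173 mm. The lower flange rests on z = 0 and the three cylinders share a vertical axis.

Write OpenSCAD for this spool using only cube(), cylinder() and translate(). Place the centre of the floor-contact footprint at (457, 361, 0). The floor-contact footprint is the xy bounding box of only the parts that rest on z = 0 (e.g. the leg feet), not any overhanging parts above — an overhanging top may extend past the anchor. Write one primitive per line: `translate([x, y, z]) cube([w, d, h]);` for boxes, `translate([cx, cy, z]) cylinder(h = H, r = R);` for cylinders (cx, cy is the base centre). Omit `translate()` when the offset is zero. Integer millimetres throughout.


translate([457, 361, 0]) cylinder(h = 14, r = 107);
translate([457, 361, 14]) cylinder(h = 173, r = 48);
translate([457, 361, 187]) cylinder(h = 14, r = 107);


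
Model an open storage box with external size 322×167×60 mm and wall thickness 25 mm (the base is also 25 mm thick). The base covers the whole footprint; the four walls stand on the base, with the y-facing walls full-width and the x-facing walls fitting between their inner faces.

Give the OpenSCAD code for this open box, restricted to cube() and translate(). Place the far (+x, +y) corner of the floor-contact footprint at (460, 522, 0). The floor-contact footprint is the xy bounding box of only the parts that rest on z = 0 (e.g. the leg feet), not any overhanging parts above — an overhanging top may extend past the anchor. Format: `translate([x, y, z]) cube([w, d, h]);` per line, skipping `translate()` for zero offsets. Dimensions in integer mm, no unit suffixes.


translate([138, 355, 0]) cube([322, 167, 25]);
translate([138, 355, 25]) cube([322, 25, 35]);
translate([138, 497, 25]) cube([322, 25, 35]);
translate([138, 380, 25]) cube([25, 117, 35]);
translate([435, 380, 25]) cube([25, 117, 35]);


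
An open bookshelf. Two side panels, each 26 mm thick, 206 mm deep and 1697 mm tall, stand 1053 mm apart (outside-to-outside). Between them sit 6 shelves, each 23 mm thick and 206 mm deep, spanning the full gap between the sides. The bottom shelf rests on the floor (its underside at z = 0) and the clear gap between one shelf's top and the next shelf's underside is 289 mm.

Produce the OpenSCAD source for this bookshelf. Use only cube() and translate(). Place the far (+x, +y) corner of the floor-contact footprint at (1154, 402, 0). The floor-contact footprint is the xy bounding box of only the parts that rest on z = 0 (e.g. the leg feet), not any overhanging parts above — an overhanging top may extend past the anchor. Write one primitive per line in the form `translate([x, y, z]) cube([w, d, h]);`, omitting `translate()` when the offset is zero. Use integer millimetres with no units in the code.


translate([101, 196, 0]) cube([26, 206, 1697]);
translate([1128, 196, 0]) cube([26, 206, 1697]);
translate([127, 196, 0]) cube([1001, 206, 23]);
translate([127, 196, 312]) cube([1001, 206, 23]);
translate([127, 196, 624]) cube([1001, 206, 23]);
translate([127, 196, 936]) cube([1001, 206, 23]);
translate([127, 196, 1248]) cube([1001, 206, 23]);
translate([127, 196, 1560]) cube([1001, 206, 23]);


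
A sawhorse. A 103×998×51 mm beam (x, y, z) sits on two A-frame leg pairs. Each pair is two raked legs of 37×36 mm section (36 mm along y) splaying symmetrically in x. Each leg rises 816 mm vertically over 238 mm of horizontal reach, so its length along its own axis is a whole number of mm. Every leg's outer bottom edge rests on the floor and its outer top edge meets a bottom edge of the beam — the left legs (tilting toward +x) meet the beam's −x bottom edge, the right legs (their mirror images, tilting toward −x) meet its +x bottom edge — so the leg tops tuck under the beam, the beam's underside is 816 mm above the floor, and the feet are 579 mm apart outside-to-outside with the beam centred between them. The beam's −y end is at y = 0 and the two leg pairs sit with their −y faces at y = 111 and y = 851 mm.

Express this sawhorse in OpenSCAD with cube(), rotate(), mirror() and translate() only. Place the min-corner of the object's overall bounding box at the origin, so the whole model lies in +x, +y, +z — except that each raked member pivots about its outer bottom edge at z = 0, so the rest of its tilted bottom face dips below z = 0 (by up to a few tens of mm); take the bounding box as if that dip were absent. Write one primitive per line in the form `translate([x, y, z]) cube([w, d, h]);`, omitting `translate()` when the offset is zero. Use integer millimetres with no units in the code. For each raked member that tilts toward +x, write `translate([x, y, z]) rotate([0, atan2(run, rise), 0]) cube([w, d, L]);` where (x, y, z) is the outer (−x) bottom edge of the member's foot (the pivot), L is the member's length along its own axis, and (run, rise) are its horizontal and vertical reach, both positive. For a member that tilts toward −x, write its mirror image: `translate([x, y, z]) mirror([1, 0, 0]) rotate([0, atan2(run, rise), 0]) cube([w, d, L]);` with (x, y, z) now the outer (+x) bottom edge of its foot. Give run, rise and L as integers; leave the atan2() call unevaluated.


translate([238, 0, 816]) cube([103, 998, 51]);
translate([0, 111, 0]) rotate([0, atan2(238, 816), 0]) cube([37, 36, 850]);
translate([579, 111, 0]) mirror([1, 0, 0]) rotate([0, atan2(238, 816), 0]) cube([37, 36, 850]);
translate([0, 851, 0]) rotate([0, atan2(238, 816), 0]) cube([37, 36, 850]);
translate([579, 851, 0]) mirror([1, 0, 0]) rotate([0, atan2(238, 816), 0]) cube([37, 36, 850]);


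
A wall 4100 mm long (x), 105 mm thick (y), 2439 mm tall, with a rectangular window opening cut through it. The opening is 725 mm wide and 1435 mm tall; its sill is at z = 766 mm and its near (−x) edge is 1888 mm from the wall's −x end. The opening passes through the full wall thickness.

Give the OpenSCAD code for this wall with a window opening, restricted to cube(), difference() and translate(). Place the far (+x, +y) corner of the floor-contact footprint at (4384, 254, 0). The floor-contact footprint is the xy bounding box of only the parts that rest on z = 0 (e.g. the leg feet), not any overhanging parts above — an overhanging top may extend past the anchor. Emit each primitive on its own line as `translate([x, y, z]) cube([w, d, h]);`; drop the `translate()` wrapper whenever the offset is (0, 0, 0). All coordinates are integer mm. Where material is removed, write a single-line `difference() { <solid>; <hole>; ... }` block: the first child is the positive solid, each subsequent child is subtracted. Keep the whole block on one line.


difference() { translate([284, 149, 0]) cube([4100, 105, 2439]); translate([2172, 149, 766]) cube([725, 105, 1435]); }


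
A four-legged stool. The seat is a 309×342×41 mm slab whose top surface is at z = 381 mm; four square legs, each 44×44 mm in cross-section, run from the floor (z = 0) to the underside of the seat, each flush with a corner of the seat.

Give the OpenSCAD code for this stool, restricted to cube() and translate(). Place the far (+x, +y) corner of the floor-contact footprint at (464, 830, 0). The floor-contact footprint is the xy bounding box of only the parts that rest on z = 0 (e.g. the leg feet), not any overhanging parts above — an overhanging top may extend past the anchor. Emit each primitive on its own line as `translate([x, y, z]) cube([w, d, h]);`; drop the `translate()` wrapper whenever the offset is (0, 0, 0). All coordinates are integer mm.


// leg_h = 381 - 41 = 340
translate([155, 488, 340]) cube([309, 342, 41]);
translate([155, 488, 0]) cube([44, 44, 340]);
translate([420, 488, 0]) cube([44, 44, 340]);
translate([155, 786, 0]) cube([44, 44, 340]);
translate([420, 786, 0]) cube([44, 44, 340]);


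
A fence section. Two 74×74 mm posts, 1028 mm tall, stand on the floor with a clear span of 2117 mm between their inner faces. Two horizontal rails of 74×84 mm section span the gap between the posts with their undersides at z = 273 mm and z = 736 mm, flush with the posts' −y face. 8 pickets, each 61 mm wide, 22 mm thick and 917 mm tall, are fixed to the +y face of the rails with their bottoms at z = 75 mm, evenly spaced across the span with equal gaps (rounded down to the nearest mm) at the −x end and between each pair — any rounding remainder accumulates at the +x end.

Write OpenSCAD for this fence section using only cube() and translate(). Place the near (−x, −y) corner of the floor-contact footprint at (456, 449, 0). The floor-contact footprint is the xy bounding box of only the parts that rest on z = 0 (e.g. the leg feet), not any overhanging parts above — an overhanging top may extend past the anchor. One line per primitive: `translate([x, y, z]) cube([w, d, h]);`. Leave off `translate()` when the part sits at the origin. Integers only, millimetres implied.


translate([456, 449, 0]) cube([74, 74, 1028]);
translate([2647, 449, 0]) cube([74, 74, 1028]);
translate([530, 449, 273]) cube([2117, 74, 84]);
translate([530, 449, 736]) cube([2117, 74, 84]);
translate([711, 523, 75]) cube([61, 22, 917]);
translate([953, 523, 75]) cube([61, 22, 917]);
translate([1195, 523, 75]) cube([61, 22, 917]);
translate([1437, 523, 75]) cube([61, 22, 917]);
translate([1679, 523, 75]) cube([61, 22, 917]);
translate([1921, 523, 75]) cube([61, 22, 917]);
translate([2163, 523, 75]) cube([61, 22, 917]);
translate([2405, 523, 75]) cube([61, 22, 917]);


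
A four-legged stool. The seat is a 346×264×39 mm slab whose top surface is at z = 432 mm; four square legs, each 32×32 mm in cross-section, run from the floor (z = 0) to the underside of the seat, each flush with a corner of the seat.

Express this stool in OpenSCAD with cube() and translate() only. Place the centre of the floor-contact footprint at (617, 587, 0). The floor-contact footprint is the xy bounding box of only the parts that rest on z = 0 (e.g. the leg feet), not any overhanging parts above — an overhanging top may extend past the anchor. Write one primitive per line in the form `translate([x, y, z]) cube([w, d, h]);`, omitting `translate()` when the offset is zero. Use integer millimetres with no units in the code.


translate([444, 455, 393]) cube([346, 264, 39]);
translate([444, 455, 0]) cube([32, 32, 393]);
translate([758, 455, 0]) cube([32, 32, 393]);
translate([444, 687, 0]) cube([32, 32, 393]);
translate([758, 687, 0]) cube([32, 32, 393]);


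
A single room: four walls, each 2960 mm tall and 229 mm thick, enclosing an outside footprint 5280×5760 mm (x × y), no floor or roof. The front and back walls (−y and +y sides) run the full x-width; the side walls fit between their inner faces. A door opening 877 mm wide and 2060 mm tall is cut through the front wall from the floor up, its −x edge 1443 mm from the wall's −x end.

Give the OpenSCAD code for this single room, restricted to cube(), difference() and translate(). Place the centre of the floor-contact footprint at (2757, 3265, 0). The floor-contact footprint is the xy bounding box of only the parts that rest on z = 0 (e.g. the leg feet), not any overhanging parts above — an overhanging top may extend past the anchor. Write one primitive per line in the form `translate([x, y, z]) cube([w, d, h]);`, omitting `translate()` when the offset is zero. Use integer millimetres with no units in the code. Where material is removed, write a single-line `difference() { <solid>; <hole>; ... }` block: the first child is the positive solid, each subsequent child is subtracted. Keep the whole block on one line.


difference() { translate([117, 385, 0]) cube([5280, 229, 2960]); translate([1560, 385, 0]) cube([877, 229, 2060]); }
translate([117, 5916, 0]) cube([5280, 229, 2960]);
translate([117, 614, 0]) cube([229, 5302, 2960]);
translate([5168, 614, 0]) cube([229, 5302, 2960]);


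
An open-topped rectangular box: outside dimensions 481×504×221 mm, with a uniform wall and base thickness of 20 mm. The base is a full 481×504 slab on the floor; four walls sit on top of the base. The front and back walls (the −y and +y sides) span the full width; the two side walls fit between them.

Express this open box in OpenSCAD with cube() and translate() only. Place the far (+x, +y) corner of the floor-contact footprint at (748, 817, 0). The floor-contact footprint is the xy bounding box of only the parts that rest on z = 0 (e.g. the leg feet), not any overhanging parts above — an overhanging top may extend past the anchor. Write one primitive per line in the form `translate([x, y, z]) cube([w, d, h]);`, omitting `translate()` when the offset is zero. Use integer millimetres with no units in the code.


translate([267, 313, 0]) cube([481, 504, 20]);
translate([267, 313, 20]) cube([481, 20, 201]);
translate([267, 797, 20]) cube([481, 20, 201]);
translate([267, 333, 20]) cube([20, 464, 201]);
translate([728, 333, 20]) cube([20, 464, 201]);


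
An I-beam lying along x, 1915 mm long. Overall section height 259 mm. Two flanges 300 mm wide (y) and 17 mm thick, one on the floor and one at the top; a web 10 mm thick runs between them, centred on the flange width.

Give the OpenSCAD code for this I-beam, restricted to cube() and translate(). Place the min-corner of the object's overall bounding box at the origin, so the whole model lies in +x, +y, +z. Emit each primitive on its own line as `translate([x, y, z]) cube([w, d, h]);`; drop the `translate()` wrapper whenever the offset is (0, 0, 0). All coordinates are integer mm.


cube([1915, 300, 17]);
translate([0, 145, 17]) cube([1915, 10, 225]);
translate([0, 0, 242]) cube([1915, 300, 17]);


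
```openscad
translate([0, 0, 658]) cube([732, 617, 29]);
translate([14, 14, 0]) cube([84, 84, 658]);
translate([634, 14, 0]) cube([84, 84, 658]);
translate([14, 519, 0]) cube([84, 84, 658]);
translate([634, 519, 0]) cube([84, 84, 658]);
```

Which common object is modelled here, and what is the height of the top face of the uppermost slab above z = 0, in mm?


A table. The table height is 687 mm.

A 732×617×29 slab sits at z = 658 on four 84 mm square posts — a table. The top surface is at 658 + 29 = 687 mm.


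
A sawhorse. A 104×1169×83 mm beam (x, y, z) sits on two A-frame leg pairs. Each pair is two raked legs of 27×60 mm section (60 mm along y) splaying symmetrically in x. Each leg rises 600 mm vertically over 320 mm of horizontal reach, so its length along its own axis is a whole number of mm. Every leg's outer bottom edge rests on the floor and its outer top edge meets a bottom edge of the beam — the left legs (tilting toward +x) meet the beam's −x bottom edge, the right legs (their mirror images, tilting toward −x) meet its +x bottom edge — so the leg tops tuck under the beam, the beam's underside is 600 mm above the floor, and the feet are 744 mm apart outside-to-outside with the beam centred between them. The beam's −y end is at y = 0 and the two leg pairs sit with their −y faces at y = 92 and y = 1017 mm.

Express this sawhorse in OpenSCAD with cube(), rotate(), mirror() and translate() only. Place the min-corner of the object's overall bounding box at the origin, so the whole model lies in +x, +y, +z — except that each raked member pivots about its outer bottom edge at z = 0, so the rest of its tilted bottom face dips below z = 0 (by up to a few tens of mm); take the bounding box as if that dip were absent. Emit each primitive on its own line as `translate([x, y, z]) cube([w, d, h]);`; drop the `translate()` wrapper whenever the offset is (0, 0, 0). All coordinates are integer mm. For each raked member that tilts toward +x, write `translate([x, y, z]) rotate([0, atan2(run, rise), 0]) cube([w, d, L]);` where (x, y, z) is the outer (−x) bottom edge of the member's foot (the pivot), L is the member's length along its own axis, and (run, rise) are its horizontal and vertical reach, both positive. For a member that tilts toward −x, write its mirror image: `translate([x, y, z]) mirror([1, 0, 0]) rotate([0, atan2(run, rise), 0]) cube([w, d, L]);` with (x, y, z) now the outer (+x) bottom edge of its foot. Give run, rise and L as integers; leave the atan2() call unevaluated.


translate([320, 0, 600]) cube([104, 1169, 83]);
translate([0, 92, 0]) rotate([0, atan2(320, 600), 0]) cube([27, 60, 680]);
translate([744, 92, 0]) mirror([1, 0, 0]) rotate([0, atan2(320, 600), 0]) cube([27, 60, 680]);
translate([0, 1017, 0]) rotate([0, atan2(320, 600), 0]) cube([27, 60, 680]);
translate([744, 1017, 0]) mirror([1, 0, 0]) rotate([0, atan2(320, 600), 0]) cube([27, 60, 680]);


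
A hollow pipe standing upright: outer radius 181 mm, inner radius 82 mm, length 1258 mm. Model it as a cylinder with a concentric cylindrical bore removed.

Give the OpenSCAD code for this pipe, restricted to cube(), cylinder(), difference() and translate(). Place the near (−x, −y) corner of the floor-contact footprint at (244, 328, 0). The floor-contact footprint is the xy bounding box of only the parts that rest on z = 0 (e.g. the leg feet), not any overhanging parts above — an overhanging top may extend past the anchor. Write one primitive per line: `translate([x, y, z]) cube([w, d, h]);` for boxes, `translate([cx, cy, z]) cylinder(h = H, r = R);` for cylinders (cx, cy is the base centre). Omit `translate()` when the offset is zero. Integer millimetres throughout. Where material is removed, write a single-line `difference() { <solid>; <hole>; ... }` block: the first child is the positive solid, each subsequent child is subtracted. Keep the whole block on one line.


difference() { translate([425, 509, 0]) cylinder(h = 1258, r = 181); translate([425, 509, 0]) cylinder(h = 1258, r = 82); }


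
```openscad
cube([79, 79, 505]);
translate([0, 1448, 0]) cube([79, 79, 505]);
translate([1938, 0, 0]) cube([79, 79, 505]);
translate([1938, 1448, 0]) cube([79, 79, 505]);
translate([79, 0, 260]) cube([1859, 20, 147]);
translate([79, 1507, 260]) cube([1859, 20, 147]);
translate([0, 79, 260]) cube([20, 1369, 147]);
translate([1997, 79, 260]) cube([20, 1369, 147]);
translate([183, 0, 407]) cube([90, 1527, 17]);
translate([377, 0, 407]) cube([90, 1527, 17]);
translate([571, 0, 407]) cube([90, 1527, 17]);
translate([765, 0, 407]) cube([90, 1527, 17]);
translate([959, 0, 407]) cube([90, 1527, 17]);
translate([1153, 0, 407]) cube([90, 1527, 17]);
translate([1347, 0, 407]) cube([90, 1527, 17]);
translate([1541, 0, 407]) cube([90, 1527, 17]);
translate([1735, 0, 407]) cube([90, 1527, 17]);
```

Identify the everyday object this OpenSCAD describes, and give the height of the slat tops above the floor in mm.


A bed frame. The slat-top height is 424 mm.

Four posts, four rails, and a row of slats — a bed frame. Slats sit on the rails at z = 260 + 147 = 407; with slat thickness 17, the top is 424 mm.


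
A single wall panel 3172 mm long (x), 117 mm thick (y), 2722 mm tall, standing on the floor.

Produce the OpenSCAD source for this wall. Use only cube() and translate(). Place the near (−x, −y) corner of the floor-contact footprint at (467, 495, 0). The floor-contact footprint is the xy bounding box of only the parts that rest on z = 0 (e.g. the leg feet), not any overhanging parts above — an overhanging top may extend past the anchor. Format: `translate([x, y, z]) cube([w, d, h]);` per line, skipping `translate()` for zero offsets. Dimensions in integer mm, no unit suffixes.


translate([467, 495, 0]) cube([3172, 117, 2722]);


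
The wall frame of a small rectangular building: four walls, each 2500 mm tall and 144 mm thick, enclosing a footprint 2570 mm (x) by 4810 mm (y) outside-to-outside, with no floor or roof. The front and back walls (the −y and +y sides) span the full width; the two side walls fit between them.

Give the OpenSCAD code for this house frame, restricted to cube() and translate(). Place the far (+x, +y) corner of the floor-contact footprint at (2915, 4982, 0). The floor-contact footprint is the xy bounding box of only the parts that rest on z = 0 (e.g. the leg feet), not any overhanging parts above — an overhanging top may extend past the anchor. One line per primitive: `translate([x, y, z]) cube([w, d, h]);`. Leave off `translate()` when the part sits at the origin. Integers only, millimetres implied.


translate([345, 172, 0]) cube([2570, 144, 2500]);
translate([345, 4838, 0]) cube([2570, 144, 2500]);
translate([345, 316, 0]) cube([144, 4522, 2500]);
translate([2771, 316, 0]) cube([144, 4522, 2500]);


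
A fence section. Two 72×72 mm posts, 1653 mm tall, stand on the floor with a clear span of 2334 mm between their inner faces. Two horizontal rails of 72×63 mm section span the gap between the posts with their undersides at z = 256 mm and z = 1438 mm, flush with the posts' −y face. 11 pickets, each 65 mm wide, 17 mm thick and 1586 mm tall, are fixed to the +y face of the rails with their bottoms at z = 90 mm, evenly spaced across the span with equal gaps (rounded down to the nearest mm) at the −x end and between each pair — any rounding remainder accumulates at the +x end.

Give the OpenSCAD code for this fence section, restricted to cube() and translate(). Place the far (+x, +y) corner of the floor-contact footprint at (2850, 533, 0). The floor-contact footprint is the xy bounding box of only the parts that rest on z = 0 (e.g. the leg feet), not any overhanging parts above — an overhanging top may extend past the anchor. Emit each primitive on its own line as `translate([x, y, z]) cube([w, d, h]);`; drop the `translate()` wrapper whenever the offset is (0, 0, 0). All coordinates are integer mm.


translate([372, 461, 0]) cube([72, 72, 1653]);
translate([2778, 461, 0]) cube([72, 72, 1653]);
translate([444, 461, 256]) cube([2334, 72, 63]);
translate([444, 461, 1438]) cube([2334, 72, 63]);
translate([578, 533, 90]) cube([65, 17, 1586]);
translate([777, 533, 90]) cube([65, 17, 1586]);
translate([976, 533, 90]) cube([65, 17, 1586]);
translate([1175, 533, 90]) cube([65, 17, 1586]);
translate([1374, 533, 90]) cube([65, 17, 1586]);
translate([1573, 533, 90]) cube([65, 17, 1586]);
translate([1772, 533, 90]) cube([65, 17, 1586]);
translate([1971, 533, 90]) cube([65, 17, 1586]);
translate([2170, 533, 90]) cube([65, 17, 1586]);
translate([2369, 533, 90]) cube([65, 17, 1586]);
translate([2568, 533, 90]) cube([65, 17, 1586]);


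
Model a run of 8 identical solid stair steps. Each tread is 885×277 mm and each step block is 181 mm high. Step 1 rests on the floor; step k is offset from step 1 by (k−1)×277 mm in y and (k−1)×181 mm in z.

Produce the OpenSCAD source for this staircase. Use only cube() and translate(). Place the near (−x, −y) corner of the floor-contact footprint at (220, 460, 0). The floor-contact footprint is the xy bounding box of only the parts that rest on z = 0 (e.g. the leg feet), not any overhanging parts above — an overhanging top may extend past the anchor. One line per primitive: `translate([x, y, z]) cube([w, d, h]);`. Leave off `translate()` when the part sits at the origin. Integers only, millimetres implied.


translate([220, 460, 0]) cube([885, 277, 181]);
translate([220, 737, 181]) cube([885, 277, 181]);
translate([220, 1014, 362]) cube([885, 277, 181]);
translate([220, 1291, 543]) cube([885, 277, 181]);
translate([220, 1568, 724]) cube([885, 277, 181]);
translate([220, 1845, 905]) cube([885, 277, 181]);
translate([220, 2122, 1086]) cube([885, 277, 181]);
translate([220, 2399, 1267]) cube([885, 277, 181]);


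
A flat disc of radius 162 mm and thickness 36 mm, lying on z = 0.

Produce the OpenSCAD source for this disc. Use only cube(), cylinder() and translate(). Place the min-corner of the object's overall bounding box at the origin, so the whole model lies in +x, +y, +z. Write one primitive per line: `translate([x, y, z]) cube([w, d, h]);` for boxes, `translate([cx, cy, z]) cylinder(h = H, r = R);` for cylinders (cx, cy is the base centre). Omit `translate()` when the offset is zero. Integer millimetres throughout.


translate([162, 162, 0]) cylinder(h = 36, r = 162);


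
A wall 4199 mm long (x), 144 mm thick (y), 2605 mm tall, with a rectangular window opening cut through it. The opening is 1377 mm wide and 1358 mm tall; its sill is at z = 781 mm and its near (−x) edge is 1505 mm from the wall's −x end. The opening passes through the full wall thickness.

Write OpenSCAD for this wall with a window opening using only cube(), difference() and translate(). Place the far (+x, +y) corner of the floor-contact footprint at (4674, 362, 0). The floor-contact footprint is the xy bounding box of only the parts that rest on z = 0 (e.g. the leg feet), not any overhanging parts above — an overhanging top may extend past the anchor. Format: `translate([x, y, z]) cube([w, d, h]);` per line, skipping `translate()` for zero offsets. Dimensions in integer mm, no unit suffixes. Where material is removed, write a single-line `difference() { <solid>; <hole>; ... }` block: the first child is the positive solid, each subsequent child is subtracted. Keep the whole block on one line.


difference() { translate([475, 218, 0]) cube([4199, 144, 2605]); translate([1980, 218, 781]) cube([1377, 144, 1358]); }


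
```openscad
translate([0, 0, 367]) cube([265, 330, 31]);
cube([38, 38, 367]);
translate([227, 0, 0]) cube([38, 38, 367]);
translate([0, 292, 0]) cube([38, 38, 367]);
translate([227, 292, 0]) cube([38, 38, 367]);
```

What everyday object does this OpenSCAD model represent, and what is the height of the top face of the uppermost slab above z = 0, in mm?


A stool. The seat height is 398 mm.

A 265×330×31 slab at z = 367 on four corner posts — a stool. The seat top is 367 + 31 = 398 mm.


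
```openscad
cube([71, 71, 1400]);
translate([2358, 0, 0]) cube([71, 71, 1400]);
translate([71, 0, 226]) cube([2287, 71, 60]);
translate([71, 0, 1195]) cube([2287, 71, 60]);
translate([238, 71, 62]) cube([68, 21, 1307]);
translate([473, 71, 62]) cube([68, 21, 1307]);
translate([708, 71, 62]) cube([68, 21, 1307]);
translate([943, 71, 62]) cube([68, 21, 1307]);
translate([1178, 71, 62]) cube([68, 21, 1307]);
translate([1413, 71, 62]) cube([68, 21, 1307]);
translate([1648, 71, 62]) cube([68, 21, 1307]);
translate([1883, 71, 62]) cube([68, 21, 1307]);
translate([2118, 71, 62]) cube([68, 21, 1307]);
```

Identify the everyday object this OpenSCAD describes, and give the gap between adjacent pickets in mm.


A fence section. The picket gap is 167 mm.

Two posts, two rails, 9 pickets — a fence section. Span 2287 mm holds 9 pickets of 68 mm with 10 equal gaps: ⌊(2287 − 9·68) / 10⌋ = 167 mm.


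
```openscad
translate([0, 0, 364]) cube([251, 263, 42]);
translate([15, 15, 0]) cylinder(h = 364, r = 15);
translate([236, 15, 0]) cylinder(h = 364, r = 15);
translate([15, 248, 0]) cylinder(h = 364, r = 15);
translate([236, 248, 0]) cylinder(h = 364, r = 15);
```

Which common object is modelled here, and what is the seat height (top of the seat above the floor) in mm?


A stool. The seat height is 406 mm.

A 251×263×42 slab at z = 364 on four corner cylinders — a stool. The seat top is 364 + 42 = 406 mm.


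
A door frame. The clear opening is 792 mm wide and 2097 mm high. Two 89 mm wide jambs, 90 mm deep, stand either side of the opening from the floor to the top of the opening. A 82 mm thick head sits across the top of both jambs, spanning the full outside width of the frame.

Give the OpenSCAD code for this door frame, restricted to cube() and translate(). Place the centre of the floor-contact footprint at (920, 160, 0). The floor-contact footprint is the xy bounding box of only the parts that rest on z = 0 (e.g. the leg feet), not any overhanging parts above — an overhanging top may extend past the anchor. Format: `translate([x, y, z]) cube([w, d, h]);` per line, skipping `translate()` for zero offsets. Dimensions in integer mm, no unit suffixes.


translate([435, 115, 0]) cube([89, 90, 2097]);
translate([1316, 115, 0]) cube([89, 90, 2097]);
translate([435, 115, 2097]) cube([970, 90, 82]);


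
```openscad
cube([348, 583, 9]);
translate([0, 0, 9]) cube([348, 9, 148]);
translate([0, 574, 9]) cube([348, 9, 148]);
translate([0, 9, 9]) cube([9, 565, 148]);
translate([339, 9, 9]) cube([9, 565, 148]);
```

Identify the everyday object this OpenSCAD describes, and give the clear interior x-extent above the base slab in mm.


An open box. The internal width is 330 mm.

A 348×583 base slab with four walls standing on it — an open box. The base is 348 mm wide and the walls are 9 mm thick, so the internal width is 348 − 2 × 9 = 330 mm.


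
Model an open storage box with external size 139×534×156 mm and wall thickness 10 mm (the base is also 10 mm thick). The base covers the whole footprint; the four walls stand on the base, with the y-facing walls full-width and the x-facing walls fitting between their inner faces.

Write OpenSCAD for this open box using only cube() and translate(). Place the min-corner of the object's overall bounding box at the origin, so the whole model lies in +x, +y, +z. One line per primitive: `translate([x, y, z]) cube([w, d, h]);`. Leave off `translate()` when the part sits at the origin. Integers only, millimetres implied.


cube([139, 534, 10]);
translate([0, 0, 10]) cube([139, 10, 146]);
translate([0, 524, 10]) cube([139, 10, 146]);
translate([0, 10, 10]) cube([10, 514, 146]);
translate([129, 10, 10]) cube([10, 514, 146]);
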